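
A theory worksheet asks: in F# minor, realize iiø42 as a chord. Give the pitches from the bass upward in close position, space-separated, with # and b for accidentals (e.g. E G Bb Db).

F# G# B D

In F# minor, scale degree 2 is G#, and the diatonic chord built there is a half-diminished seventh chord.
That chord is spelled G#-B-D-F#.
The figured bass 42 indicates third inversion, placing the seventh (F#) in the bass: F#-G#-B-D.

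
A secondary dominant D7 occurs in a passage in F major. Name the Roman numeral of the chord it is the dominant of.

ii

The chord is a dominant seventh chord on D.
A dominant resolves down a perfect fifth: D → G. In F major, G is scale degree 2, i.e. ii.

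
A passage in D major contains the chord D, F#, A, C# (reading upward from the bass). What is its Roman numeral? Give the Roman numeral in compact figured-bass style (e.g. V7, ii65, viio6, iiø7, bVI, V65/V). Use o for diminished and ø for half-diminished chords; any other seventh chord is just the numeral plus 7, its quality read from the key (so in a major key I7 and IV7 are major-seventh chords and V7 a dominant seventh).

I7

Stacked in thirds the chord is D-F#-A-C#: a major seventh chord on D.
In D major, D is the tonic; the diatonic major seventh chord there is I7.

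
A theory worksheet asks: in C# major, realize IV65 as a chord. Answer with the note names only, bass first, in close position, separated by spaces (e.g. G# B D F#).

A# C# E# F#

The numeral's case and figure indicate a major seventh chord. In C# major its root, the fourth degree, is F#.
That chord is spelled F#-A#-C#-E#.
With the 65 figure the chord is in first inversion; from the bass A# upward in close position it reads A#-C#-E#-F#.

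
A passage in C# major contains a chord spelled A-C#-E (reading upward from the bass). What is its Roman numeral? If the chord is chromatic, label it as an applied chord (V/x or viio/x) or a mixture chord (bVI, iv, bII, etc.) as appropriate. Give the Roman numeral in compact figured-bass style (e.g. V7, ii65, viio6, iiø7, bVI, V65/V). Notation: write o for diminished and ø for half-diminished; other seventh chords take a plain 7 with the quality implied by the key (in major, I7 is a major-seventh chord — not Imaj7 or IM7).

bVI

The pitches A-C#-E form a major triad rooted on A.
A is the lowered sixth degree of C# major (diatonic 6 would be A#). This is a major triad on the lowered sixth degree, borrowed from the parallel minor.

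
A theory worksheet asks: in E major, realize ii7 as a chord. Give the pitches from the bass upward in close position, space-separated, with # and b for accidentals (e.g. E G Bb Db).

F# A C# E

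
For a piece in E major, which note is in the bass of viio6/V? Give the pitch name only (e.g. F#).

C#

The applied chord viio6/V is rooted on A#: A#-C#-E.
The figure 6 means first inversion — the third is in the bass.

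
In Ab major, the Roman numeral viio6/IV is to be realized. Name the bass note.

Eb

The applied chord viio6/IV is rooted on C: C-Eb-Gb.
The figure 6 means first inversion — the third is in the bass.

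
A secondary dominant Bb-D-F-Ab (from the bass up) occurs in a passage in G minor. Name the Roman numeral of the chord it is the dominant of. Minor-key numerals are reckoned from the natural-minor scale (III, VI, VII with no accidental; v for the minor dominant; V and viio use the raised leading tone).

The chord is a dominant seventh chord on Bb.
A dominant resolves down a perfect fifth: Bb → Eb. In G minor, Eb is scale degree 6, i.e. VI.

VI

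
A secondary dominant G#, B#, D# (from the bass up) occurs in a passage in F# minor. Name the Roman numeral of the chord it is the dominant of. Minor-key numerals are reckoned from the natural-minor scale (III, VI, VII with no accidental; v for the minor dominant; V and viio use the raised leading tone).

V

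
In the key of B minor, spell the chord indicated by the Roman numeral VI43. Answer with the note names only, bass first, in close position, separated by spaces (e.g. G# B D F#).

In B minor, the sixth degree is G, and the diatonic chord built there is a major seventh chord.
Stacking thirds from G gives G-B-D-F#.
The figured bass 43 indicates second inversion, placing the fifth (D) in the bass: D-F#-G-B.

D F# G B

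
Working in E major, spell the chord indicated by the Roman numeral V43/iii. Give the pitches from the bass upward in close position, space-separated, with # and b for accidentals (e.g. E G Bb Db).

A# C# D# F##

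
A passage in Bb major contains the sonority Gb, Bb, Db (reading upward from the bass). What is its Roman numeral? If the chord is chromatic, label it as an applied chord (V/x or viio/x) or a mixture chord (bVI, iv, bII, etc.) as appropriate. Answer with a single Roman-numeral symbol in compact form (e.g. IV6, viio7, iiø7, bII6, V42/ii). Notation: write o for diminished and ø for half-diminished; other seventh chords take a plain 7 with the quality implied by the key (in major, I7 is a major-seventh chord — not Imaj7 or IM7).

The pitches Gb-Bb-Db form a major triad rooted on Gb.
Gb is the lowered sixth degree of Bb major (diatonic 6 would be G). This is a major triad on the lowered sixth degree, borrowed from the parallel minor.

bVI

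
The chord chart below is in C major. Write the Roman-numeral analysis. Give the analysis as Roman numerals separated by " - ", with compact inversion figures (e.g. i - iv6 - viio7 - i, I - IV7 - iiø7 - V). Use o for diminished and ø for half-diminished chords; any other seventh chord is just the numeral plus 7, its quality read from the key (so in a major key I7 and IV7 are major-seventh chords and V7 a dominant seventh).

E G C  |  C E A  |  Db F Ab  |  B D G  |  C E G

E-G-C: root C is the tonic; major triad there is I6.
C-E-A: root A is the submediant; minor triad there is vi6.
Db-F-Ab: major triad on Db — chromatic; Db is the lowered second degree, so this is the Neapolitan chord, bII.
B-D-G has root G, degree 5 in C major, so V6.
C-E-G: major triad on C = scale degree 1 → I.

I6 - vi6 - bII - V6 - I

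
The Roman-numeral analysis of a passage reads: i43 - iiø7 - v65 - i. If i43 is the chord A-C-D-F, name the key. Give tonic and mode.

D minor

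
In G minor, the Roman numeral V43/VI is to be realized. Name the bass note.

The applied chord V43/VI is rooted on Bb: Bb-D-F-Ab.
The figure 43 means second inversion — the fifth is in the bass.

F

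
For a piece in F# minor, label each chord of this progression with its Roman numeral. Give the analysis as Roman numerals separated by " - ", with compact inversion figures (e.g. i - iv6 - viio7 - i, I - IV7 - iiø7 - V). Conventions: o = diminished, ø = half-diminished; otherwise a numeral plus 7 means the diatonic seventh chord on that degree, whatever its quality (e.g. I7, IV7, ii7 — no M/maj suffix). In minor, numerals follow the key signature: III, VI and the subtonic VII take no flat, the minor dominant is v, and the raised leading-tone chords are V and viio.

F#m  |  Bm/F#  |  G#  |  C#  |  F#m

F#m: root F# is the tonic; minor triad there is i.
Bm/F#: minor triad on B = scale degree 4 → iv64.
G#: chromatic; G# is V of V, so V/V.
C#: major triad on C# = scale degree 5 → V.
F#m has root F#, degree 1 in F# minor, so i.

i - iv64 - V/V - V - i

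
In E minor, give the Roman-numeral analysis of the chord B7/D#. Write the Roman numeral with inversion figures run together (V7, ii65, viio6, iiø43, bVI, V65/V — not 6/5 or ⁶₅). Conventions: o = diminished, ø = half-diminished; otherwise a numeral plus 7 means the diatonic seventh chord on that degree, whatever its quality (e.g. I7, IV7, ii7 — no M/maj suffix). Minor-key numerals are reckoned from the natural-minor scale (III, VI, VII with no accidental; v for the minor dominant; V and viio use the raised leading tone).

Stacked in thirds the chord is B-D#-F#-A: a dominant seventh chord on B.
In E minor, B is the dominant; the diatonic dominant seventh chord there is V7.
With D# in the bass the chord is in first inversion, so the figured bass is 65.

V65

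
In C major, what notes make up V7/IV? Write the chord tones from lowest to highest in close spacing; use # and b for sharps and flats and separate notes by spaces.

C E G Bb

V7/IV is a secondary dominant — the dominant seventh of IV. IV in C major is F, so the applied chord's root is C, a perfect fifth above.
Building a dominant seventh chord on C gives C-E-G-Bb.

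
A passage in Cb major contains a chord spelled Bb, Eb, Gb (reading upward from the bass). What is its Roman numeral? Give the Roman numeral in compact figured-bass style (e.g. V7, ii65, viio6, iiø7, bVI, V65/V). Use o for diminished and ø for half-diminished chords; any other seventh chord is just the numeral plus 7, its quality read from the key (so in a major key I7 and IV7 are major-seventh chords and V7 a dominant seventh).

iii64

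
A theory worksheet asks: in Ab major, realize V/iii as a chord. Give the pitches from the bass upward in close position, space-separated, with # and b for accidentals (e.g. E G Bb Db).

G B D

The slash means an applied dominant: we want the dominant of iii. In Ab major, iii is C minor, and its dominant is built on G.
Building a major triad on G gives G-B-D.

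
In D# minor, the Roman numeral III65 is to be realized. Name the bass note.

A#

III in D# minor has root F#; the chord is F#-A#-C#-E#.
The figure 65 means first inversion — the third is in the bass.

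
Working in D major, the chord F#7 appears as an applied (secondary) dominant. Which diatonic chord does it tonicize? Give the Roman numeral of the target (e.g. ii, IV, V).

The chord is a dominant seventh chord on F#.
A dominant resolves down a perfect fifth: F# → B. In D major, B is scale degree 6, i.e. vi.

vi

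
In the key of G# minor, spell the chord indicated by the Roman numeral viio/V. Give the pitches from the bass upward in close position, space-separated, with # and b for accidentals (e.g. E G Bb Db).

The slash marks an applied leading-tone chord: viio of V. In G# minor, V is D#, so the leading tone to it is C##, a half step below.
Building a diminished triad on C## gives C##-E#-G#.

C## E# G#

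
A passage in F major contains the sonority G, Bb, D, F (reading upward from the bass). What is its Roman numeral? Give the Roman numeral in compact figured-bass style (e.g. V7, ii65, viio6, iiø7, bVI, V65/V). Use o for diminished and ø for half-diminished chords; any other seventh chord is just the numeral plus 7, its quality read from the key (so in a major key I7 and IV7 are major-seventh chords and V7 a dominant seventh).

Stacked in thirds the chord is G-Bb-D-F: a minor seventh chord on G.
In F major, G is the supertonic; the diatonic minor seventh chord there is ii7.

ii7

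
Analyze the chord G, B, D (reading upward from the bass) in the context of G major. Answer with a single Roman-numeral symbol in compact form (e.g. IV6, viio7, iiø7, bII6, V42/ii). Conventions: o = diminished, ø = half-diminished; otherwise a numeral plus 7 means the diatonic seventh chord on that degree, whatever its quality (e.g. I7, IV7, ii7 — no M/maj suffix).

Stacked in thirds the chord is G-B-D: a major triad on G.
In G major, G is the tonic; the diatonic major triad there is I.

I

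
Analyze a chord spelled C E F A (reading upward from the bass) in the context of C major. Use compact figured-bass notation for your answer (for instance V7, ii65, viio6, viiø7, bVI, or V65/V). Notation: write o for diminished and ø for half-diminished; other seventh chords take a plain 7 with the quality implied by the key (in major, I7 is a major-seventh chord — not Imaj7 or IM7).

IV43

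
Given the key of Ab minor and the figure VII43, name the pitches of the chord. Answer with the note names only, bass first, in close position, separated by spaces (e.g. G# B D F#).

Db Fb Gb Bb

In Ab minor, the subtonic is Gb, and the diatonic chord built there is a dominant seventh chord.
Stacking thirds from Gb gives Gb-Bb-Db-Fb.
The figured bass 43 indicates second inversion, placing the fifth (Db) in the bass: Db-Fb-Gb-Bb.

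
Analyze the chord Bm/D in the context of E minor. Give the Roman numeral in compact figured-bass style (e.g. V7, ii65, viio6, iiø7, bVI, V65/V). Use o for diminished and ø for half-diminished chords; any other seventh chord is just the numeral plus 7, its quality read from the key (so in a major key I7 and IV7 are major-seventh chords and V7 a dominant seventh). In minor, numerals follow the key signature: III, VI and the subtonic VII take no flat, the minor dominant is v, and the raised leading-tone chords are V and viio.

The pitches B-D-F# form a minor triad rooted on B.
B is scale degree 5 in E minor, and a minor triad on that degree is written v.
With D in the bass the chord is in first inversion, so the figured bass is 6.

v6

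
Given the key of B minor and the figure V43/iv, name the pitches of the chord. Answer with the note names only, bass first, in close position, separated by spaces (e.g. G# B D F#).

F# A B D#

The slash means an applied dominant: we want the dominant of iv. In B minor, iv is E minor, and its dominant is built on B.
Building a dominant seventh chord on B gives B-D#-F#-A.
The figured bass 43 indicates second inversion, placing the fifth (F#) in the bass: F#-A-B-D#.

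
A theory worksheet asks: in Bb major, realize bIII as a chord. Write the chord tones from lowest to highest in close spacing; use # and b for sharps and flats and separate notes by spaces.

Db F Ab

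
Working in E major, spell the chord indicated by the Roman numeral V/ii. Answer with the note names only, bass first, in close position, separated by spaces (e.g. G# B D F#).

V/ii is a secondary dominant — the dominant triad of ii. ii in E major is F#, so the applied chord's root is C#, a perfect fifth above.
Building a major triad on C# gives C#-E#-G#.

C# E# G#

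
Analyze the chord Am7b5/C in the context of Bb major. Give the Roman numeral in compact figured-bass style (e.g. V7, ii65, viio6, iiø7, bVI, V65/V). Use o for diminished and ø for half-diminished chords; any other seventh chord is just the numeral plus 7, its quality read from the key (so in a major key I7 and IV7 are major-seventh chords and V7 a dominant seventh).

Stacked in thirds the chord is A-C-Eb-G: a half-diminished seventh chord on A.
A is scale degree 7 in Bb major, and a half-diminished seventh chord on that degree is written viiø7.
With C in the bass the chord is in first inversion, so the figured bass is 65.

viiø65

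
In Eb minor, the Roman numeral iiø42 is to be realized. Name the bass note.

iiø in Eb minor has root F; the chord is F-Ab-Cb-Eb.
The figure 42 means third inversion — the seventh is in the bass.

Eb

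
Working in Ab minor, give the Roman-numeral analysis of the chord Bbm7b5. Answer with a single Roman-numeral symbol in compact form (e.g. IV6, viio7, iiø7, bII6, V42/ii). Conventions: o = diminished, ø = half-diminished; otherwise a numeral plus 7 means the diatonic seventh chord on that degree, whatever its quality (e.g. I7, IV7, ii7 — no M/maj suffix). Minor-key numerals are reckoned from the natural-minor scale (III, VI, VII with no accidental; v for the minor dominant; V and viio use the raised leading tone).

iiø7

Stacked in thirds the chord is Bb-Db-Fb-Ab: a half-diminished seventh chord on Bb.
In Ab minor, Bb is the supertonic; the diatonic half-diminished seventh chord there is iiø7.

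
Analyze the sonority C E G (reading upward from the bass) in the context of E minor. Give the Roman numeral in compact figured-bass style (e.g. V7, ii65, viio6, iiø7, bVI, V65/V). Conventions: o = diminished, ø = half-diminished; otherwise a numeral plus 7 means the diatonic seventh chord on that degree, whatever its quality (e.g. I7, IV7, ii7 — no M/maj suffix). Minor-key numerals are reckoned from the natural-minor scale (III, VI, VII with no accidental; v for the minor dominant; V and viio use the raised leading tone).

VI

Stacked in thirds the chord is C-E-G: a major triad on C.
C is scale degree 6 in E minor, and a major triad on that degree is written VI.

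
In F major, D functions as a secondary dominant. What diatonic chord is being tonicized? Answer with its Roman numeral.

ii

The chord is a major triad on D.
A dominant resolves down a perfect fifth: D → G. In F major, G is scale degree 2, i.e. ii.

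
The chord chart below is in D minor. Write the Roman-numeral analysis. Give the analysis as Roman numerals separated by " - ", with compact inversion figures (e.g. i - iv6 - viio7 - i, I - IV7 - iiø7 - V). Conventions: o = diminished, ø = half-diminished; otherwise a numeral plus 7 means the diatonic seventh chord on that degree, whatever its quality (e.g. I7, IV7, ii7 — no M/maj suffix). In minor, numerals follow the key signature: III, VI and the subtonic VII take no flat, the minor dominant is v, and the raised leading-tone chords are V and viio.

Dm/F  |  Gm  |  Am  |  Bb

Dm/F: root D is the tonic; minor triad there is i6.
Gm has root G, degree 4 in D minor, so iv.
Am: minor triad on A = scale degree 5 → v.
Bb: root Bb is the submediant; major triad there is VI.

i6 - iv - v - VI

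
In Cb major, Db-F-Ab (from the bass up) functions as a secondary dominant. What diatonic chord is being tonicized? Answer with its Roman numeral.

V

The chord is a major triad on Db.
A dominant resolves down a perfect fifth: Db → Gb. In Cb major, Gb is scale degree 5, i.e. V.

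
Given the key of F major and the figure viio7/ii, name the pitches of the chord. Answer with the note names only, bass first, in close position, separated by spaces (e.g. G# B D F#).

viio7/ii is a secondary leading-tone chord. The target ii is G in F major; the applied chord is rooted a semitone below, on F#.
Building a fully diminished seventh chord on F# gives F#-A-C-Eb.

F# A C Eb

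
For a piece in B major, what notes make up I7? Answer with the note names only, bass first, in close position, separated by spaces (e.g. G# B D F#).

In B major, the first degree is B, and the diatonic chord built there is a major seventh chord.
That chord is spelled B-D#-F#-A#.

B D# F# A#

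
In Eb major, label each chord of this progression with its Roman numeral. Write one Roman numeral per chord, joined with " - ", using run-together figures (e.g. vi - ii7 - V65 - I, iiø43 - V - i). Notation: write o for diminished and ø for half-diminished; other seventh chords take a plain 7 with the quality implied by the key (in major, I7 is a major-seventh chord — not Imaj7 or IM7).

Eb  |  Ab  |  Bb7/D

Eb: root Eb is the tonic; major triad there is I.
Ab: major triad on Ab = scale degree 4 → IV.
Bb7/D has root Bb, degree 5 in Eb major, so V65.

I - IV - V65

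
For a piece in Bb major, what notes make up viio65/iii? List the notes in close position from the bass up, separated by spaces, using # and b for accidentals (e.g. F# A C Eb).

E G Bb C#

The slash marks an applied leading-tone chord: viio of iii. In Bb major, iii is D, so the leading tone to it is C#, a half step below.
Building a fully diminished seventh chord on C# gives C#-E-G-Bb.
The figured bass 65 indicates first inversion, placing the third (E) in the bass: E-G-Bb-C#.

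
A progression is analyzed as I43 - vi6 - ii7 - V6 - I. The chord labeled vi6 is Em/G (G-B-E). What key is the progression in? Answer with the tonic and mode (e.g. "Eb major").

G major

The chord Em/G is a minor triad rooted on E; its label is vi6.
Counting down 5 scale steps from E places the tonic on G; a minor triad on degree 6 is diatonic only in major.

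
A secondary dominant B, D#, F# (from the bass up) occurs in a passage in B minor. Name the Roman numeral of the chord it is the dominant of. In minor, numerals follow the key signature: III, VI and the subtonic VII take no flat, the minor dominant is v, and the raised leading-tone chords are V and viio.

The chord is a major triad on B.
A dominant resolves down a perfect fifth: B → E. In B minor, E is scale degree 4, i.e. iv.

iv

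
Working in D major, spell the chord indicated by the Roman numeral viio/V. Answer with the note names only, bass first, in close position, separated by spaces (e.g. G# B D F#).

G# B D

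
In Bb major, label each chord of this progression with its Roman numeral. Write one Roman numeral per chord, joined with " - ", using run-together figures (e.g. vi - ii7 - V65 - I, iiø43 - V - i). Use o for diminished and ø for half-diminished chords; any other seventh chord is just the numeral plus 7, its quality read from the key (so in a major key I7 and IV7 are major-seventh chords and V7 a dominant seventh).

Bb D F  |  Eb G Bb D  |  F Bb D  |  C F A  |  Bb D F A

Bb-D-F: major triad on Bb = scale degree 1 → I.
Eb-G-Bb-D: major seventh chord on Eb = scale degree 4 → IV7.
F-Bb-D: major triad on Bb = scale degree 1 → I64.
C-F-A: major triad on F = scale degree 5 → V64.
Bb-D-F-A: root Bb is the tonic; major seventh chord there is I7.

I - IV7 - I64 - V64 - I7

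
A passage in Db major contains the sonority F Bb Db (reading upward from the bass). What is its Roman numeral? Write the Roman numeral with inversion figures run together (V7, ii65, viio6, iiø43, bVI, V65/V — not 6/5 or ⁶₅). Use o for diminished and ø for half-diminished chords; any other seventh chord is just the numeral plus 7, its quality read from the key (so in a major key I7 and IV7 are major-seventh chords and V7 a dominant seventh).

Stacked in thirds the chord is Bb-Db-F: a minor triad on Bb.
Bb is scale degree 6 in Db major, and a minor triad on that degree is written vi.
With F in the bass the chord is in second inversion, so the figured bass is 64.

vi64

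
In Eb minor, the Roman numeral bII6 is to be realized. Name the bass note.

bII in Eb minor has root Fb; the chord is Fb-Ab-Cb.
The figure 6 means first inversion — the third is in the bass.

Ab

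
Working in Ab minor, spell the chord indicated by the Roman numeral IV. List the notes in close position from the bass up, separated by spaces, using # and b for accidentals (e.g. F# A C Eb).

Db F Ab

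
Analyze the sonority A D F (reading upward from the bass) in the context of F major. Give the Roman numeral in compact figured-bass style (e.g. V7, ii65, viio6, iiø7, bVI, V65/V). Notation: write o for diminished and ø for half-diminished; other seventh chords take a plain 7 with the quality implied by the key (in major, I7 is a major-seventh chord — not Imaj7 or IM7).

vi64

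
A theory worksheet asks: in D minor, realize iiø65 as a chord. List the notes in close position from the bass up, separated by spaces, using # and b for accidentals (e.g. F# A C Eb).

The numeral's case and figure indicate a half-diminished seventh chord. In D minor its root, scale degree 2, is E.
That chord is spelled E-G-Bb-D.
With the 65 figure the chord is in first inversion; from the bass G upward in close position it reads G-Bb-D-E.

G Bb D E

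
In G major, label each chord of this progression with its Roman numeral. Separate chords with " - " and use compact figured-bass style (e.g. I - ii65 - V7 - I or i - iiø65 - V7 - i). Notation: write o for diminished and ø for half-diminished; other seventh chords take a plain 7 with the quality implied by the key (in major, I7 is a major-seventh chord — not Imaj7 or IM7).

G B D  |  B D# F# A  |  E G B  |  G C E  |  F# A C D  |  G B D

I - V7/vi - vi - IV64 - V65 - I

G-B-D: major triad on G = scale degree 1 → I.
B-D#-F#-A: chromatic; B is V of vi, so V7/vi.
E-G-B: minor triad on E = scale degree 6 → vi.
G-C-E: major triad on C = scale degree 4 → IV64.
F#-A-C-D: dominant seventh chord on D = scale degree 5 → V65.
G-B-D has root G, degree 1 in G major, so I.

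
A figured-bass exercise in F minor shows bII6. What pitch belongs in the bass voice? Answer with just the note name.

bII in F minor has root Gb; the chord is Gb-Bb-Db.
The figure 6 means first inversion — the third is in the bass.

Bb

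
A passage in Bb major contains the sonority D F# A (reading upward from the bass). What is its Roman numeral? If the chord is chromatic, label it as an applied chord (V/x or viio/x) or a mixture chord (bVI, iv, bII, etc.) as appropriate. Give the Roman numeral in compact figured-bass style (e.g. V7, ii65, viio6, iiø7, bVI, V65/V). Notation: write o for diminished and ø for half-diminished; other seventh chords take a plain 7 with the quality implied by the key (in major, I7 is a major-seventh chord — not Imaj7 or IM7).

V/vi

Stacked in thirds the chord is D-F#-A: a major triad on D.
D is not a diatonic chord root with this quality in Bb major, but it lies a perfect fifth above G (vi), so the chord functions as an applied dominant of vi.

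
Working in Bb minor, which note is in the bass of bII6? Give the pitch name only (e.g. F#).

bII in Bb minor has root Cb; the chord is Cb-Eb-Gb.
The figure 6 means first inversion — the third is in the bass.

Eb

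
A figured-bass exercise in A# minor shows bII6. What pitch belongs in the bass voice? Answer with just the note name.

bII in A# minor has root B; the chord is B-D#-F#.
The figure 6 means first inversion — the third is in the bass.

D#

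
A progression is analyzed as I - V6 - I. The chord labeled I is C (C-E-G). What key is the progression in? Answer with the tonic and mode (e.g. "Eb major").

The anchor chord is a major triad on C, labeled I.
If C is scale degree 1 and the mode makes that degree carry a major triad, the tonic is C and the mode is major.

C major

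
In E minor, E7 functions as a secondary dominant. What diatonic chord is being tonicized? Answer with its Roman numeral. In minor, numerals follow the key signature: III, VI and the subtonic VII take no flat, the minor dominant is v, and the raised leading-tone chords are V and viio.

The chord is a dominant seventh chord on E.
A dominant resolves down a perfect fifth: E → A. In E minor, A is scale degree 4, i.e. iv.

iv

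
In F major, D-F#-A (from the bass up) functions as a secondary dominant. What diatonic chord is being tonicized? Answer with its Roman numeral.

The chord is a major triad on D.
A dominant resolves down a perfect fifth: D → G. In F major, G is scale degree 2, i.e. ii.

ii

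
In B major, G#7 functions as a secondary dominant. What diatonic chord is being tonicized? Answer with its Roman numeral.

ii

The chord is a dominant seventh chord on G#.
A dominant resolves down a perfect fifth: G# → C#. In B major, C# is scale degree 2, i.e. ii.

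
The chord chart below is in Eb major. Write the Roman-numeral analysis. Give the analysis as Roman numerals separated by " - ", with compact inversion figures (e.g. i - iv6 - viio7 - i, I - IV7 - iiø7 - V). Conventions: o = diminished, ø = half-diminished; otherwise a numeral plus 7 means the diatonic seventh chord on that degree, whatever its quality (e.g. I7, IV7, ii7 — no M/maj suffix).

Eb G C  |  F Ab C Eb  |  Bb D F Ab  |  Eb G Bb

Eb-G-C: root C is the submediant; minor triad there is vi6.
F-Ab-C-Eb: root F is the supertonic; minor seventh chord there is ii7.
Bb-D-F-Ab: dominant seventh chord on Bb = scale degree 5 → V7.
Eb-G-Bb: major triad on Eb = scale degree 1 → I.

vi6 - ii7 - V7 - I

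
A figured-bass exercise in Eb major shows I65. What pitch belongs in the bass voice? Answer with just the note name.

I in Eb major has root Eb; the chord is Eb-G-Bb-D.
The figure 65 means first inversion — the third is in the bass.

G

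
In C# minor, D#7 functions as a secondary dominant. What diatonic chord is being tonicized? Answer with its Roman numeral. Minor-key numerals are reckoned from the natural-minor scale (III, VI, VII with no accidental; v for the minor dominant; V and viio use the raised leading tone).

The chord is a dominant seventh chord on D#.
A dominant resolves down a perfect fifth: D# → G#. In C# minor, G# is scale degree 5, i.e. V.

V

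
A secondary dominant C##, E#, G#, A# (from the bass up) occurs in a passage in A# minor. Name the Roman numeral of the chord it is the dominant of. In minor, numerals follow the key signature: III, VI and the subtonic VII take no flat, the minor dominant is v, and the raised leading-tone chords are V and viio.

iv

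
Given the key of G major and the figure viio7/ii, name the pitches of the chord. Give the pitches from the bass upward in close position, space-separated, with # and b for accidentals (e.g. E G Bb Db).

G# B D F

The slash marks an applied leading-tone chord: viio of ii. In G major, ii is A, so the leading tone to it is G#, a half step below.
Building a fully diminished seventh chord on G# gives G#-B-D-F.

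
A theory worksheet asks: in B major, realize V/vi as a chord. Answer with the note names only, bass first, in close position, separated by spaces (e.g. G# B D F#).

D# F## A#

The slash means an applied dominant: we want the dominant of vi. In B major, vi is G# minor, and its dominant is built on D#.
Building a major triad on D# gives D#-F##-A#.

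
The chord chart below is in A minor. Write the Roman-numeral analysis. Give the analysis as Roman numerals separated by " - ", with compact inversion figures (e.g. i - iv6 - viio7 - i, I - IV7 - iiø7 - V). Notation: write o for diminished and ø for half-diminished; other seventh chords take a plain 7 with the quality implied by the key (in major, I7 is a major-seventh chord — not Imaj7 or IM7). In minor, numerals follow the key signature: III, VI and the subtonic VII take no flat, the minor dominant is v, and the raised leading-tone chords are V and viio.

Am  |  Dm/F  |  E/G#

i - iv6 - V6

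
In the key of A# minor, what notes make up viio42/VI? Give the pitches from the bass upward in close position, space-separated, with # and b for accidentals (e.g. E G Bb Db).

The slash marks an applied leading-tone chord: viio of VI. In A# minor, VI is F#, so the leading tone to it is E#, a half step below.
Building a fully diminished seventh chord on E# gives E#-G#-B-D.
The figured bass 42 indicates third inversion, placing the seventh (D) in the bass: D-E#-G#-B.

D E# G# B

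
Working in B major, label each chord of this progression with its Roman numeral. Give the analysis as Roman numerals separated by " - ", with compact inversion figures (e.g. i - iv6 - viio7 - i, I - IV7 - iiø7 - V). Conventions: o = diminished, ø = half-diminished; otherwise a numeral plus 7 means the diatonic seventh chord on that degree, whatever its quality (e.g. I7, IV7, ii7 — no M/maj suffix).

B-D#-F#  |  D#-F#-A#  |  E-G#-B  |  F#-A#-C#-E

I - iii - IV - V7

B-D#-F#: root B is the tonic; major triad there is I.
D#-F#-A# has root D#, degree 3 in B major, so iii.
E-G#-B has root E, degree 4 in B major, so IV.
F#-A#-C#-E: root F# is the dominant; dominant seventh chord there is V7.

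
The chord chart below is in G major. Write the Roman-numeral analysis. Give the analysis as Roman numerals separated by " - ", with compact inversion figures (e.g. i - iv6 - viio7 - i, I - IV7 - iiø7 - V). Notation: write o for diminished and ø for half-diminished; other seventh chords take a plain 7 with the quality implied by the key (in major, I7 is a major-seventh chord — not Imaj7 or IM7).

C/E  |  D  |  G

C/E has root C, degree 4 in G major, so IV6.
D has root D, degree 5 in G major, so V.
G has root G, degree 1 in G major, so I.

IV6 - V - I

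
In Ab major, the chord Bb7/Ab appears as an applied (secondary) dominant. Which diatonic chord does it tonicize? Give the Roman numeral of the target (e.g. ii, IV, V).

V

The chord is a dominant seventh chord on Bb.
A dominant resolves down a perfect fifth: Bb → Eb. In Ab major, Eb is scale degree 5, i.e. V.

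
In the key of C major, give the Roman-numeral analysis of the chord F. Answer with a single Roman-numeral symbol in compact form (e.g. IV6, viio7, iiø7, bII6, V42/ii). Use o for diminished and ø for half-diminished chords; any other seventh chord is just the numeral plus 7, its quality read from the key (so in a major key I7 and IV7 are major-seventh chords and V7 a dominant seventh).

IV

The pitches F-A-C form a major triad rooted on F.
F is scale degree 4 in C major, and a major triad on that degree is written IV.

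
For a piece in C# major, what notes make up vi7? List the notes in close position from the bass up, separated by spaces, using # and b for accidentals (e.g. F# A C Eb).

The numeral's case and figure indicate a minor seventh chord. In C# major its root, the sixth degree, is A#.
That chord is spelled A#-C#-E#-G#.

A# C# E# G#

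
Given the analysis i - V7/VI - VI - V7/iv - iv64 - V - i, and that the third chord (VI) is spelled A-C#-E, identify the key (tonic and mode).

C# minor

VI is given as A-C#-E — a major triad with root A.
If A is scale degree 6 and the mode makes that degree carry a major triad, the tonic is C# and the mode is minor.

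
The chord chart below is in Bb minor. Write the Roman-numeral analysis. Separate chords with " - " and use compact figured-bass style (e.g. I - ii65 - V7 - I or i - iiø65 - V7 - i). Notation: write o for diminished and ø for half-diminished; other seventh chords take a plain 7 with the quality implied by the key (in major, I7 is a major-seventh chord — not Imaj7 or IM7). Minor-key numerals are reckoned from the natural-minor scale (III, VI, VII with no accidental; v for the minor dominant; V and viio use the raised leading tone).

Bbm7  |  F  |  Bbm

Bbm7: minor seventh chord on Bb = scale degree 1 → i7.
F: root F is the dominant; major triad there is V.
Bbm: root Bb is the tonic; minor triad there is i.

i7 - V - i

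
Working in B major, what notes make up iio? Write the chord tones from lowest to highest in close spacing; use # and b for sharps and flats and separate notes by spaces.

C# E G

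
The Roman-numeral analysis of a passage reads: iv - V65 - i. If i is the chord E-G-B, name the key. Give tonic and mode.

E minor

The chord Em is a minor triad rooted on E; its label is i.
If E is scale degree 1 and the mode makes that degree carry a minor triad, the tonic is E and the mode is minor.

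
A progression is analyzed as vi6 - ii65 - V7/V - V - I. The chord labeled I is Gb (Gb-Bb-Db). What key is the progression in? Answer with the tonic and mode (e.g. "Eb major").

Gb major

The anchor chord is a major triad on Gb, labeled I.
If Gb is scale degree 1 and the mode makes that degree carry a major triad, the tonic is Gb and the mode is major.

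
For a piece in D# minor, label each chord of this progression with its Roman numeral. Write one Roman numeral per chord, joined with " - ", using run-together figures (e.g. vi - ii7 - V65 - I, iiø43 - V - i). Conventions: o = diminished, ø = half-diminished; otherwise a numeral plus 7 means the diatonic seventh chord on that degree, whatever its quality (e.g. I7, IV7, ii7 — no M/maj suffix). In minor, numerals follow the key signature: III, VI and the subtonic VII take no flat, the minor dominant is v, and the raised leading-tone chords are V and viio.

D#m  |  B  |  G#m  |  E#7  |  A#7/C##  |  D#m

D#m has root D#, degree 1 in D# minor, so i.
B: root B is the submediant; major triad there is VI.
G#m has root G#, degree 4 in D# minor, so iv.
E#7: a dominant seventh chord on E#, the applied dominant of V → V7/V.
A#7/C## has root A#, degree 5 in D# minor, so V65.
D#m: root D# is the tonic; minor triad there is i.

i - VI - iv - V7/V - V65 - i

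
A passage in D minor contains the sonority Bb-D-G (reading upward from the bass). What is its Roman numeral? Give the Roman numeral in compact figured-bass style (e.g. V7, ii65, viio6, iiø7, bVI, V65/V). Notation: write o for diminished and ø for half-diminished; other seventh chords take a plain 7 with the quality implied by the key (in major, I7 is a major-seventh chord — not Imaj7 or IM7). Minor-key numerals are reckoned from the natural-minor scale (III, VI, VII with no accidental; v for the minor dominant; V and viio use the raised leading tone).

Stacked in thirds the chord is G-Bb-D: a minor triad on G.
G is scale degree 4 in D minor, and a minor triad on that degree is written iv.
With Bb in the bass the chord is in first inversion, so the figured bass is 6.

iv6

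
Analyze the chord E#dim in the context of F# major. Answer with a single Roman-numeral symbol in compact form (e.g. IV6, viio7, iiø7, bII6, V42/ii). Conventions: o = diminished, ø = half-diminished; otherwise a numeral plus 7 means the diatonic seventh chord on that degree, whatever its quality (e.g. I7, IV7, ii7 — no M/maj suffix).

viio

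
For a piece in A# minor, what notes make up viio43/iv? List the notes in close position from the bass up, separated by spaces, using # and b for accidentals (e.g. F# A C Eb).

G# B C## E#

The slash marks an applied leading-tone chord: viio of iv. In A# minor, iv is D#, so the leading tone to it is C##, a half step below.
Building a fully diminished seventh chord on C## gives C##-E#-G#-B.
The figured bass 43 indicates second inversion, placing the fifth (G#) in the bass: G#-B-C##-E#.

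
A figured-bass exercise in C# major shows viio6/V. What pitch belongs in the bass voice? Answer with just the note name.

A#

The applied chord viio6/V is rooted on F##: F##-A#-C#.
The figure 6 means first inversion — the third is in the bass.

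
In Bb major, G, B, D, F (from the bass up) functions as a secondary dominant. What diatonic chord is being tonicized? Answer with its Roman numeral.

The chord is a dominant seventh chord on G.
A dominant resolves down a perfect fifth: G → C. In Bb major, C is scale degree 2, i.e. ii.

ii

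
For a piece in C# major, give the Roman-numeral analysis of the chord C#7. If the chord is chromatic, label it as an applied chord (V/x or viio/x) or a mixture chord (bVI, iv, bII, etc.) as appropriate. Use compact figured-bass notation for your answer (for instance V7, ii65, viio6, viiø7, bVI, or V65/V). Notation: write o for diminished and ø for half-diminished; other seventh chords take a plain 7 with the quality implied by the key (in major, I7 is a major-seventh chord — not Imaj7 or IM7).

V7/IV

The pitches C#-E#-G#-B form a dominant seventh chord rooted on C#.
C# is not a diatonic chord root with this quality in C# major, but it lies a perfect fifth above F# (IV), so the chord functions as an applied dominant of IV.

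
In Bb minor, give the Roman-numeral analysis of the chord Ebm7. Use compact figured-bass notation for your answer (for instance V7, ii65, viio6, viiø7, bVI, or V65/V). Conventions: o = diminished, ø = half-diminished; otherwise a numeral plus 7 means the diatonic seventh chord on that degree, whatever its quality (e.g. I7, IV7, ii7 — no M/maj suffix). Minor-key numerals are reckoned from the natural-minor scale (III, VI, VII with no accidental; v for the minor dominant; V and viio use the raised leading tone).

iv7

Stacked in thirds the chord is Eb-Gb-Bb-Db: a minor seventh chord on Eb.
In Bb minor, Eb is the subdominant; the diatonic minor seventh chord there is iv7.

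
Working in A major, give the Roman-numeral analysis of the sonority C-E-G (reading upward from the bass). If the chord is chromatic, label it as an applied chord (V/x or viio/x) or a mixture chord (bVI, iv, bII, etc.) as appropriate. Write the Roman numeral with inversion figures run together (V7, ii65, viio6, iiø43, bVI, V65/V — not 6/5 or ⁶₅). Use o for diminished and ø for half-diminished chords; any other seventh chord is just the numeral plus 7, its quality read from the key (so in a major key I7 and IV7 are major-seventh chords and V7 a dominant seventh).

Stacked in thirds the chord is C-E-G: a major triad on C.
C is the lowered third degree of A major (diatonic 3 would be C#). This is a major triad on the lowered third degree, borrowed from the parallel minor.

bIII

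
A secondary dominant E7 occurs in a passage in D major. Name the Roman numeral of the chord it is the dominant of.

The chord is a dominant seventh chord on E.
A dominant resolves down a perfect fifth: E → A. In D major, A is scale degree 5, i.e. V.

V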